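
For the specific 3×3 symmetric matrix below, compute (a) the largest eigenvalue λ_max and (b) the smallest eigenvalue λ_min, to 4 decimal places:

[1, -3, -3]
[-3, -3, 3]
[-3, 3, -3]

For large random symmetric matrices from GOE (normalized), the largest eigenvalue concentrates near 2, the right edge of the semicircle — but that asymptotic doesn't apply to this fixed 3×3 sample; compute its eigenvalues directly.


Since M is real symmetric, all three eigenvalues are real; they are the roots of det(λI − M) = λ³ − (tr M) λ² + s λ − det M, where s is the sum of the principal 2×2 minors.
tr M = 1 + (-3) + (-3) = -5.
s = (1·(-3) − (-3)²) + (1·(-3) − (-3)²) + ((-3)·(-3) − 3²) = -12 + (-12) + 0 = -24.
det M (expand along row 1) = 1·0 − (-3)·18 + (-3)·(-18) = 108.
Characteristic polynomial: λ³ + 5λ² − 24λ − 108 = 0.
Substitute λ = y + (tr M)/3 = y − 1.666667 to remove the quadratic term: y³ + p·y + q = 0 with p = s − (tr M)²/3 = -32.333333 and q = −2(tr M)³/27 + (tr M)·s/3 − det M = -58.740741.
Three real roots ⇒ use the trigonometric (Viète) form: r = 2√(−p/3) = 6.565905, φ = arccos(3q/(p·r)) = arccos(0.830072) = 0.591560 rad.
y_k = r·cos(φ/3 − 2πk/3) for k = 0, 1, 2 gives y = 6.438669, -2.105335, -4.333333.
λ_k = y_k − 1.666667 gives λ = 4.7720, -3.7720, -6.0000 (check: the sum is -5.0000 = tr M).

Hence λ_max = 4.7720 and λ_min = -6.0000.


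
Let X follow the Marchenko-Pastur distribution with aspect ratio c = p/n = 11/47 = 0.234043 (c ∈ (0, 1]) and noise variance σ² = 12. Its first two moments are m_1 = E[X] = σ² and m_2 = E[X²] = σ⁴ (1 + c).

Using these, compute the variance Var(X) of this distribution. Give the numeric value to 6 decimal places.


m_1 = E[X] = σ² = 12, so m_1² = 144.
m_2 = E[X²] = σ⁴ (1 + c) = 144 · (1 + 0.234043) = 144 · 1.234043 = 177.702128.
(Note m_2 − m_1² simplifies to c · σ⁴ = 0.234043 · 144.)

Var(X) = m_2 − m_1² = 177.702128 − 144 = 33.702128.


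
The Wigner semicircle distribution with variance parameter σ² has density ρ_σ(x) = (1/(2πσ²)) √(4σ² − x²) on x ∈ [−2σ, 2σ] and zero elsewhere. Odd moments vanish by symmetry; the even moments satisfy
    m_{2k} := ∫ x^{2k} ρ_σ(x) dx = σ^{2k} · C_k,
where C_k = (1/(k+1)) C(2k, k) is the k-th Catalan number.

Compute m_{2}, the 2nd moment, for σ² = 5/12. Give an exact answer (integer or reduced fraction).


By the scaled semicircle moment identity, m_{2k} = σ^{2k} · C_k with k = 1.
C_1 = (1/(k+1)) · C(2k, k) = (1/2) · C(2, 1) = (1/2) · 2 = 1.
σ^{2k} = (σ²)^k = (5/12)^1 = 5/12.

Therefore m_{2} = σ^{2} · C_1 = (5/12) · 1 = 5/12.


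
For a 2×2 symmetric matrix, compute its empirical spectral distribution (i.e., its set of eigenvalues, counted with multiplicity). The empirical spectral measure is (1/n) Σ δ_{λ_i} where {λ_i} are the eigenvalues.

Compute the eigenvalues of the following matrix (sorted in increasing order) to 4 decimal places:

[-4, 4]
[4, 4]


Since M is real symmetric, both eigenvalues are real; they are the roots of det(λI − M) = λ² − (tr M) λ + det M.
tr M = -4 + 4 = 0.
det M = (-4)·4 − 4² = -16 − 16 = -32.
Characteristic polynomial: λ² − 32 = 0.
Discriminant Δ = (tr M)² − 4·det M = 0 − (-128) = 128; √Δ = 11.313708.
λ = (tr M ± √Δ)/2 = (0 ± 11.313708)/2, giving (tr M − √Δ)/2 = -5.6569 and (tr M + √Δ)/2 = 5.6569.

Eigenvalues sorted in increasing order: [-5.6569, 5.6569].


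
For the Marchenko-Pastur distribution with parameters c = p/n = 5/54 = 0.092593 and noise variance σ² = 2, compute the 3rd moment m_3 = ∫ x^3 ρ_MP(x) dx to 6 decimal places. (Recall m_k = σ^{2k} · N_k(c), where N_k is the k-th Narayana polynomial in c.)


E[X³] = σ⁶ (1 + 3c + c²) (third MP moment). With σ² = 2 (so σ⁶ = 8) and c = 5/54 = 0.092593: E[X³] = 8 · (1 + 3·0.092593 + (0.092593)²) = 8 · 1.286351.

So E[X^3] = 10.290809.


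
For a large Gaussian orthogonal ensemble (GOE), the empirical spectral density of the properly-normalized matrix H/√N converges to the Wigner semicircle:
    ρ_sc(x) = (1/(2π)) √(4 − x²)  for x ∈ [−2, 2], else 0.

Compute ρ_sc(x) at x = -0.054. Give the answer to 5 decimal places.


ρ_sc(x) = (1/(2π)) √(4 − x²). With x = -0.054:
  4 − x² = 4 − (-0.054)² = 4 − 0.002916 = 3.997084.
  √(4 − x²) = 1.999271.
  1/(2π) = 0.159155.
  ρ_sc(-0.054) = 0.159155 · 1.999271 = 0.318194.

Rounded to 5 decimal places: ρ_sc(-0.054) ≈ 0.31819.


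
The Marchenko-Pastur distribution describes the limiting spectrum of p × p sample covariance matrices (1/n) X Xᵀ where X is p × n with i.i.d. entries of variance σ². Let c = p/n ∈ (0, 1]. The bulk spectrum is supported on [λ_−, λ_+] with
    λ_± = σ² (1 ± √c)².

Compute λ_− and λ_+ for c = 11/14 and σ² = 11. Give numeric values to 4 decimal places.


c = 11/14 = 0.785714; √c = 0.886405.
λ_− = σ² (1 − √c)² = 11 · (1 − 0.886405)² = 11 · (0.113595)² = 0.141941.
λ_+ = σ² (1 + √c)² = 11 · (1 + 0.886405)² = 11 · (1.886405)² = 39.143773.

Rounded to 4 decimal places: λ_− ≈ 0.1419, λ_+ ≈ 39.1438.


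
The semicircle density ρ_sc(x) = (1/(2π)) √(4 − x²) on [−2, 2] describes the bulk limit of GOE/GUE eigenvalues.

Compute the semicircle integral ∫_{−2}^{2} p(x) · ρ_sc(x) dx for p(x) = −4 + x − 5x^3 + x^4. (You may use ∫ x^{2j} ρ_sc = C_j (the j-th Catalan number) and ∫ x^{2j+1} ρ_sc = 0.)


Write p(x) = Σ a_i x^i, split into monomials and integrate each against ρ_sc separately.
Using ∫ x^{2j} ρ_sc = C_j = (1/(j+1)) C(2j, j) (Catalan numbers) and ∫ x^{2j+1} ρ_sc = 0 (odd monomials vanish by symmetry):
  i = 0 (even): a_0 · C_{0} = -4 · 1 = -4
  i = 1 (odd): ∫ x^1 ρ_sc = 0 (vanishes)
  i = 3 (odd): ∫ x^3 ρ_sc = 0 (vanishes)
  i = 4 (even): a_4 · C_{2} = 1 · 2 = 2

Summing the contributions: ∫_{−2}^{2} p(x) ρ_sc(x) dx = (-4) + 2 = -2.


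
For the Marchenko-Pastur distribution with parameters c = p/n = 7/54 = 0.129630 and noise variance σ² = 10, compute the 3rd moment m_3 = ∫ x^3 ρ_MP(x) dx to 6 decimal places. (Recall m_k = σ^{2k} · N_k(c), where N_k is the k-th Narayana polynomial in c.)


E[X³] = σ⁶ (1 + 3c + c²) (third MP moment). With σ² = 10 (so σ⁶ = 1000) and c = 7/54 = 0.129630: E[X³] = 1000 · (1 + 3·0.129630 + (0.129630)²) = 1000 · 1.405693.

So E[X^3] = 1405.692730.


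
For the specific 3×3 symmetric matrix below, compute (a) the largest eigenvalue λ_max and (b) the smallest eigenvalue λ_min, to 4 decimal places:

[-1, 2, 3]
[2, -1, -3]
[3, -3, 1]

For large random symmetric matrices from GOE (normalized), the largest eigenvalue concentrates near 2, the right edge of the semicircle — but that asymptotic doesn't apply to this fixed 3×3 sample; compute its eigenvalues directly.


Since M is real symmetric, all three eigenvalues are real; they are the roots of det(λI − M) = λ³ − (tr M) λ² + s λ − det M, where s is the sum of the principal 2×2 minors.
tr M = -1 + (-1) + 1 = -1.
s = ((-1)·(-1) − 2²) + ((-1)·1 − 3²) + ((-1)·1 − (-3)²) = -3 + (-10) + (-10) = -23.
det M (expand along row 1) = (-1)·(-10) − 2·11 + 3·(-3) = -21.
Characteristic polynomial: λ³ + λ² − 23λ + 21 = 0.
Substitute λ = y + (tr M)/3 = y − 0.333333 to remove the quadratic term: y³ + p·y + q = 0 with p = s − (tr M)²/3 = -23.333333 and q = −2(tr M)³/27 + (tr M)·s/3 − det M = 28.740741.
Three real roots ⇒ use the trigonometric (Viète) form: r = 2√(−p/3) = 5.577734, φ = arccos(3q/(p·r)) = arccos(-0.662498) = 2.294945 rad.
y_k = r·cos(φ/3 − 2πk/3) for k = 0, 1, 2 gives y = 4.023749, 1.333333, -5.357082.
λ_k = y_k − 0.333333 gives λ = 3.6904, 1.0000, -5.6904 (check: the sum is -1.0000 = tr M).

Hence λ_max = 3.6904 and λ_min = -5.6904.


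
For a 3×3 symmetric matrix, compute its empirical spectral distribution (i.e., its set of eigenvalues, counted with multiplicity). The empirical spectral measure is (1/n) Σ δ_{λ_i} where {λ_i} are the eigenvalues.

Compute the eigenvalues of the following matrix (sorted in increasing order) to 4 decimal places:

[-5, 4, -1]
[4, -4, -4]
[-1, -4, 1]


Since M is real symmetric, all three eigenvalues are real; they are the roots of det(λI − M) = λ³ − (tr M) λ² + s λ − det M, where s is the sum of the principal 2×2 minors.
tr M = -5 + (-4) + 1 = -8.
s = ((-5)·(-4) − 4²) + ((-5)·1 − (-1)²) + ((-4)·1 − (-4)²) = 4 + (-6) + (-20) = -22.
det M (expand along row 1) = (-5)·(-20) − 4·0 + (-1)·(-20) = 120.
Characteristic polynomial: λ³ + 8λ² − 22λ − 120 = 0.
Substitute λ = y + (tr M)/3 = y − 2.666667 to remove the quadratic term: y³ + p·y + q = 0 with p = s − (tr M)²/3 = -43.333333 and q = −2(tr M)³/27 + (tr M)·s/3 − det M = -23.407407.
Three real roots ⇒ use the trigonometric (Viète) form: r = 2√(−p/3) = 7.601170, φ = arccos(3q/(p·r)) = arccos(0.213193) = 1.355955 rad.
y_k = r·cos(φ/3 − 2πk/3) for k = 0, 1, 2 gives y = 6.837875, -0.543884, -6.293991.
λ_k = y_k − 2.666667 gives λ = 4.1712, -3.2106, -8.9607 (check: the sum is -8.0000 = tr M).

Eigenvalues sorted in increasing order: [-8.9607, -3.2106, 4.1712].


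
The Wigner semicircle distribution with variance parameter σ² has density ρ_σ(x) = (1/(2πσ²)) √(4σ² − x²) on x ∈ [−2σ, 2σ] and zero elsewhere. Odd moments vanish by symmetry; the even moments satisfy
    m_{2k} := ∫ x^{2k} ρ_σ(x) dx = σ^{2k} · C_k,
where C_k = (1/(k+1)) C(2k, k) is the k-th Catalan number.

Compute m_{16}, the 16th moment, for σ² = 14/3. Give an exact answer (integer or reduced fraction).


By the scaled semicircle moment identity, m_{2k} = σ^{2k} · C_k with k = 8.
C_8 = (1/(k+1)) · C(2k, k) = (1/9) · C(16, 8) = (1/9) · 12870 = 1430.
σ^{2k} = (σ²)^k = (14/3)^8 = 1475789056/6561.

Therefore m_{16} = σ^{16} · C_8 = (1475789056/6561) · 1430 = 2110378350080/6561.


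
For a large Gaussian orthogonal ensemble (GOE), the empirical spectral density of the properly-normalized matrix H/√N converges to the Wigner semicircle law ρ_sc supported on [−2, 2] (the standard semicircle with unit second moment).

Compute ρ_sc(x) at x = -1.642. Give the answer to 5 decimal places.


ρ_sc(x) = (1/(2π)) √(4 − x²). With x = -1.642:
  4 − x² = 4 − (-1.642)² = 4 − 2.696164 = 1.303836.
  √(4 − x²) = 1.141856.
  1/(2π) = 0.159155.
  ρ_sc(-1.642) = 0.159155 · 1.141856 = 0.181732.

Rounded to 5 decimal places: ρ_sc(-1.642) ≈ 0.18173.


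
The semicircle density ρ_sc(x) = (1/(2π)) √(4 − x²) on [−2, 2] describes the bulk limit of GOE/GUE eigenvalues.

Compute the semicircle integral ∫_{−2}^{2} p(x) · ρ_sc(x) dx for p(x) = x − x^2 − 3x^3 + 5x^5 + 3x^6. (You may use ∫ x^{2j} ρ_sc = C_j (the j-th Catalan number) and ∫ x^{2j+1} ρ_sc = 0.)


Write p(x) = Σ a_i x^i, split into monomials and integrate each against ρ_sc separately.
Using ∫ x^{2j} ρ_sc = C_j = (1/(j+1)) C(2j, j) (Catalan numbers) and ∫ x^{2j+1} ρ_sc = 0 (odd monomials vanish by symmetry):
  i = 1 (odd): ∫ x^1 ρ_sc = 0 (vanishes)
  i = 2 (even): a_2 · C_{1} = -1 · 1 = -1
  i = 3 (odd): ∫ x^3 ρ_sc = 0 (vanishes)
  i = 5 (odd): ∫ x^5 ρ_sc = 0 (vanishes)
  i = 6 (even): a_6 · C_{3} = 3 · 5 = 15

Summing the contributions: ∫_{−2}^{2} p(x) ρ_sc(x) dx = (-1) + 15 = 14.


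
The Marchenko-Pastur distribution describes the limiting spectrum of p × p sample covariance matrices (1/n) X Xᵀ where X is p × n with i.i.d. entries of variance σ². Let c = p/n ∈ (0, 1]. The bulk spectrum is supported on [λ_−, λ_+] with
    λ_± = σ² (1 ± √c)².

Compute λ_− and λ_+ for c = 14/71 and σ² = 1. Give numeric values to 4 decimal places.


c = 14/71 = 0.197183; √c = 0.444053.
λ_− = σ² (1 − √c)² = 1 · (1 − 0.444053)² = 1 · (0.555947)² = 0.309077.
λ_+ = σ² (1 + √c)² = 1 · (1 + 0.444053)² = 1 · (1.444053)² = 2.085289.

Rounded to 4 decimal places: λ_− ≈ 0.3091, λ_+ ≈ 2.0853.


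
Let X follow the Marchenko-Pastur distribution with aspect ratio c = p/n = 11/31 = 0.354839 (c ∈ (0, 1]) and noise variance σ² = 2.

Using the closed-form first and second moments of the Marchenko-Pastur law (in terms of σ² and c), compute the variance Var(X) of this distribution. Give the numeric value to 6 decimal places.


Recall the MP moments m_1 = E[X] = σ² and m_2 = E[X²] = σ⁴ (1 + c).
m_1 = E[X] = σ² = 2, so m_1² = 4.
m_2 = E[X²] = σ⁴ (1 + c) = 4 · (1 + 0.354839) = 4 · 1.354839 = 5.419355.
(Note m_2 − m_1² simplifies to c · σ⁴ = 0.354839 · 4.)

Var(X) = m_2 − m_1² = 5.419355 − 4 = 1.419355.


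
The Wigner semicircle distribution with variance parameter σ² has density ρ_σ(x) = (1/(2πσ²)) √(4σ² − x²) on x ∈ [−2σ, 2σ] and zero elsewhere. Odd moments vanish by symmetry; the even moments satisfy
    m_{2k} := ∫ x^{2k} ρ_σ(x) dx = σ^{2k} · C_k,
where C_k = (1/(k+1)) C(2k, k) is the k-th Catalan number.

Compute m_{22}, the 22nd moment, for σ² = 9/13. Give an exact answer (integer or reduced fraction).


By the scaled semicircle moment identity, m_{2k} = σ^{2k} · C_k with k = 11.
C_11 = (1/(k+1)) · C(2k, k) = (1/12) · C(22, 11) = (1/12) · 705432 = 58786.
σ^{2k} = (σ²)^k = (9/13)^11 = 31381059609/1792160394037.

Therefore m_{22} = σ^{22} · C_11 = (31381059609/1792160394037) · 58786 = 141905151551898/137858491849.


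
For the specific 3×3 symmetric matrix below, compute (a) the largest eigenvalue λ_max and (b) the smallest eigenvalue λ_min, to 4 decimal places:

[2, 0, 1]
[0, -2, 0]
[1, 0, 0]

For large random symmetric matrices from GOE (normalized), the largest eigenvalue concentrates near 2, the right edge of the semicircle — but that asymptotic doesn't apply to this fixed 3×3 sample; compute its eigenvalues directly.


Since M is real symmetric, all three eigenvalues are real; they are the roots of det(λI − M) = λ³ − (tr M) λ² + s λ − det M, where s is the sum of the principal 2×2 minors.
tr M = 2 + (-2) + 0 = 0.
s = (2·(-2) − 0²) + (2·0 − 1²) + ((-2)·0 − 0²) = -4 + (-1) + 0 = -5.
det M (expand along row 1) = 2·0 − 0·0 + 1·2 = 2.
Characteristic polynomial: λ³ − 5λ − 2 = 0.
Substitute λ = y + (tr M)/3 = y + 0.000000 to remove the quadratic term: y³ + p·y + q = 0 with p = s − (tr M)²/3 = -5.000000 and q = −2(tr M)³/27 + (tr M)·s/3 − det M = -2.000000.
Three real roots ⇒ use the trigonometric (Viète) form: r = 2√(−p/3) = 2.581989, φ = arccos(3q/(p·r)) = arccos(0.464758) = 1.087435 rad.
y_k = r·cos(φ/3 − 2πk/3) for k = 0, 1, 2 gives y = 2.414214, -0.414214, -2.000000.
λ_k = y_k + 0.000000 gives λ = 2.4142, -0.4142, -2.0000 (check: the sum is 0.0000 = tr M).

Hence λ_max = 2.4142 and λ_min = -2.0000.


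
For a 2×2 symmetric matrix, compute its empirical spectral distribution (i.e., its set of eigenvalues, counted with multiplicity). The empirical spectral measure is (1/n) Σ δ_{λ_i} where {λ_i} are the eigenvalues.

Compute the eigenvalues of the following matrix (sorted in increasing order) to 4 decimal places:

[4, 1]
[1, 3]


Since M is real symmetric, both eigenvalues are real; they are the roots of det(λI − M) = λ² − (tr M) λ + det M.
tr M = 4 + 3 = 7.
det M = 4·3 − 1² = 12 − 1 = 11.
Characteristic polynomial: λ² − 7λ + 11 = 0.
Discriminant Δ = (tr M)² − 4·det M = 49 − 44 = 5; √Δ = 2.236068.
λ = (tr M ± √Δ)/2 = (7 ± 2.236068)/2, giving (tr M − √Δ)/2 = 2.3820 and (tr M + √Δ)/2 = 4.6180.

Eigenvalues sorted in increasing order: [2.3820, 4.6180].


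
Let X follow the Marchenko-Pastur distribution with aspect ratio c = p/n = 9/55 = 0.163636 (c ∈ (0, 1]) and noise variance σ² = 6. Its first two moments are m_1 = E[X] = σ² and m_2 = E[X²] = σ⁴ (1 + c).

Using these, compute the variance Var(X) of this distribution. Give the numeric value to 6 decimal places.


m_1 = E[X] = σ² = 6, so m_1² = 36.
m_2 = E[X²] = σ⁴ (1 + c) = 36 · (1 + 0.163636) = 36 · 1.163636 = 41.890909.
(Note m_2 − m_1² simplifies to c · σ⁴ = 0.163636 · 36.)

Var(X) = m_2 − m_1² = 41.890909 − 36 = 5.890909.


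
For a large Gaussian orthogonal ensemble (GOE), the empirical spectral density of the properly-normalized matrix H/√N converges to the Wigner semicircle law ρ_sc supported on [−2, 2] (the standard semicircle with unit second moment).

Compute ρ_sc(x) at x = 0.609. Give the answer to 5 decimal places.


ρ_sc(x) = (1/(2π)) √(4 − x²). With x = 0.609:
  4 − x² = 4 − (0.609)² = 4 − 0.370881 = 3.629119.
  √(4 − x²) = 1.905025.
  1/(2π) = 0.159155.
  ρ_sc(0.609) = 0.159155 · 1.905025 = 0.303194.

Rounded to 5 decimal places: ρ_sc(0.609) ≈ 0.30319.


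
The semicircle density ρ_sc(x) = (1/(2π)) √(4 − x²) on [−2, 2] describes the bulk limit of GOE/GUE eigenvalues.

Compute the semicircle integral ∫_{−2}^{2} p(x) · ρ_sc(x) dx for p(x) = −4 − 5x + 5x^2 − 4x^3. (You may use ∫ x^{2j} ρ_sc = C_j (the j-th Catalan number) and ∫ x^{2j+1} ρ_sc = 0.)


Write p(x) = Σ a_i x^i, split into monomials and integrate each against ρ_sc separately.
Using ∫ x^{2j} ρ_sc = C_j = (1/(j+1)) C(2j, j) (Catalan numbers) and ∫ x^{2j+1} ρ_sc = 0 (odd monomials vanish by symmetry):
  i = 0 (even): a_0 · C_{0} = -4 · 1 = -4
  i = 1 (odd): ∫ x^1 ρ_sc = 0 (vanishes)
  i = 2 (even): a_2 · C_{1} = 5 · 1 = 5
  i = 3 (odd): ∫ x^3 ρ_sc = 0 (vanishes)

Summing the contributions: ∫_{−2}^{2} p(x) ρ_sc(x) dx = (-4) + 5 = 1.


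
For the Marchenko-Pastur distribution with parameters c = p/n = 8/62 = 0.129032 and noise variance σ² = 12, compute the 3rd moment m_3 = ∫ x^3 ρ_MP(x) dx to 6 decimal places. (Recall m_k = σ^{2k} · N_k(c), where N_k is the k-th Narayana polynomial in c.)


E[X³] = σ⁶ (1 + 3c + c²) (third MP moment). With σ² = 12 (so σ⁶ = 1728) and c = 8/62 = 0.129032: E[X³] = 1728 · (1 + 3·0.129032 + (0.129032)²) = 1728 · 1.403746.

So E[X^3] = 2425.673257.


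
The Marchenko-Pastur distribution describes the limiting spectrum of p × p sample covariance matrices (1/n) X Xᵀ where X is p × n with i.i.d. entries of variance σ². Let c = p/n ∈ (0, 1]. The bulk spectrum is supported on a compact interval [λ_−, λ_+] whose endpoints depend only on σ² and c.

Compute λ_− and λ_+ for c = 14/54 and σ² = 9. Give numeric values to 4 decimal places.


c = 14/54 = 0.259259; √c = 0.509175.
λ_− = σ² (1 − √c)² = 9 · (1 − 0.509175)² = 9 · (0.490825)² = 2.168182.
λ_+ = σ² (1 + √c)² = 9 · (1 + 0.509175)² = 9 · (1.509175)² = 20.498485.

Rounded to 4 decimal places: λ_− ≈ 2.1682, λ_+ ≈ 20.4985.


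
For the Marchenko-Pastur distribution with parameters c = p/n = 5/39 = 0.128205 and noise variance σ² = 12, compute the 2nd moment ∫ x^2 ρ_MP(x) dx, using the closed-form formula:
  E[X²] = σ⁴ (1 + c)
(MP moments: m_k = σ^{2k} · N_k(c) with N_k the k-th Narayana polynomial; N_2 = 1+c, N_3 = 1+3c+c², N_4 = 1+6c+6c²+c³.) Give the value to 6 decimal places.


E[X²] = σ⁴ (1 + c) (second MP moment). With σ² = 12 (so σ⁴ = 144) and c = 5/39 = 0.128205: E[X²] = 144 · (1 + 0.128205) = 144 · 1.128205.

So E[X^2] = 162.461538.


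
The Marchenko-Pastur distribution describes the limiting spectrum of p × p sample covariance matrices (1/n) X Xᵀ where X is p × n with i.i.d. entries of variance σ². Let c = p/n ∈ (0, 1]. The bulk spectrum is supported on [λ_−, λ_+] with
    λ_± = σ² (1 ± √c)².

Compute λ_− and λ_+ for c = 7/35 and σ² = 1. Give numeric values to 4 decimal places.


c = 7/35 = 0.200000; √c = 0.447214.
λ_− = σ² (1 − √c)² = 1 · (1 − 0.447214)² = 1 · (0.552786)² = 0.305573.
λ_+ = σ² (1 + √c)² = 1 · (1 + 0.447214)² = 1 · (1.447214)² = 2.094427.

Rounded to 4 decimal places: λ_− ≈ 0.3056, λ_+ ≈ 2.0944.


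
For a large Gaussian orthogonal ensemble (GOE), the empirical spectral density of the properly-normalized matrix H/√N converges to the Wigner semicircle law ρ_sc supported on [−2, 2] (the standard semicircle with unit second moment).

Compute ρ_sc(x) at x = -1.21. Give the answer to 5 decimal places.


ρ_sc(x) = (1/(2π)) √(4 − x²). With x = -1.21:
  4 − x² = 4 − (-1.21)² = 4 − 1.464100 = 2.535900.
  √(4 − x²) = 1.592451.
  1/(2π) = 0.159155.
  ρ_sc(-1.21) = 0.159155 · 1.592451 = 0.253446.

Rounded to 5 decimal places: ρ_sc(-1.21) ≈ 0.25345.


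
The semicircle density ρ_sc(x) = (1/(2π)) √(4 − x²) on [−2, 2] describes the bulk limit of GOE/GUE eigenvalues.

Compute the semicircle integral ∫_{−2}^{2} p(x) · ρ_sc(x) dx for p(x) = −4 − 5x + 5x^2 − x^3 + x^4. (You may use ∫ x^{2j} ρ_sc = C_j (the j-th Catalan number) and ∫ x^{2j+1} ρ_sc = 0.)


Write p(x) = Σ a_i x^i, split into monomials and integrate each against ρ_sc separately.
Using ∫ x^{2j} ρ_sc = C_j = (1/(j+1)) C(2j, j) (Catalan numbers) and ∫ x^{2j+1} ρ_sc = 0 (odd monomials vanish by symmetry):
  i = 0 (even): a_0 · C_{0} = -4 · 1 = -4
  i = 1 (odd): ∫ x^1 ρ_sc = 0 (vanishes)
  i = 2 (even): a_2 · C_{1} = 5 · 1 = 5
  i = 3 (odd): ∫ x^3 ρ_sc = 0 (vanishes)
  i = 4 (even): a_4 · C_{2} = 1 · 2 = 2

Summing the contributions: ∫_{−2}^{2} p(x) ρ_sc(x) dx = (-4) + 5 + 2 = 3.


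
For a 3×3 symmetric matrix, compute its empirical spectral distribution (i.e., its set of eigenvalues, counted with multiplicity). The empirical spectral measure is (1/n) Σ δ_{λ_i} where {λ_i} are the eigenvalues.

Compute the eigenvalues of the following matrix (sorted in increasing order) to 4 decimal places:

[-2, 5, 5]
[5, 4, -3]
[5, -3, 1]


Since M is real symmetric, all three eigenvalues are real; they are the roots of det(λI − M) = λ³ − (tr M) λ² + s λ − det M, where s is the sum of the principal 2×2 minors.
tr M = -2 + 4 + 1 = 3.
s = ((-2)·4 − 5²) + ((-2)·1 − 5²) + (4·1 − (-3)²) = -33 + (-27) + (-5) = -65.
det M (expand along row 1) = (-2)·(-5) − 5·20 + 5·(-35) = -265.
Characteristic polynomial: λ³ − 3λ² − 65λ + 265 = 0.
Substitute λ = y + (tr M)/3 = y + 1.000000 to remove the quadratic term: y³ + p·y + q = 0 with p = s − (tr M)²/3 = -68.000000 and q = −2(tr M)³/27 + (tr M)·s/3 − det M = 198.000000.
Three real roots ⇒ use the trigonometric (Viète) form: r = 2√(−p/3) = 9.521905, φ = arccos(3q/(p·r)) = arccos(-0.917389) = 2.732267 rad.
y_k = r·cos(φ/3 − 2πk/3) for k = 0, 1, 2 gives y = 5.838346, 3.595064, -9.433410.
λ_k = y_k + 1.000000 gives λ = 6.8383, 4.5951, -8.4334 (check: the sum is 3.0000 = tr M).

Eigenvalues sorted in increasing order: [-8.4334, 4.5951, 6.8383].


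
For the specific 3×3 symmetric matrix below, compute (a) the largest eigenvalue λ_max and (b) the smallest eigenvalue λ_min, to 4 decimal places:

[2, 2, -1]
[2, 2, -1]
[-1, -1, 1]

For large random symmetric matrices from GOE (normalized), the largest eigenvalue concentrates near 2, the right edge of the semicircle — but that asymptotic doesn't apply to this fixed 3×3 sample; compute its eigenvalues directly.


Since M is real symmetric, all three eigenvalues are real; they are the roots of det(λI − M) = λ³ − (tr M) λ² + s λ − det M, where s is the sum of the principal 2×2 minors.
tr M = 2 + 2 + 1 = 5.
s = (2·2 − 2²) + (2·1 − (-1)²) + (2·1 − (-1)²) = 0 + 1 + 1 = 2.
det M (expand along row 1) = 2·1 − 2·1 + (-1)·0 = 0.
Characteristic polynomial: λ³ − 5λ² + 2λ = 0.
Substitute λ = y + (tr M)/3 = y + 1.666667 to remove the quadratic term: y³ + p·y + q = 0 with p = s − (tr M)²/3 = -6.333333 and q = −2(tr M)³/27 + (tr M)·s/3 − det M = -5.925926.
Three real roots ⇒ use the trigonometric (Viète) form: r = 2√(−p/3) = 2.905933, φ = arccos(3q/(p·r)) = arccos(0.965961) = 0.261664 rad.
y_k = r·cos(φ/3 − 2πk/3) for k = 0, 1, 2 gives y = 2.894886, -1.228219, -1.666667.
λ_k = y_k + 1.666667 gives λ = 4.5616, 0.4384, 0.0000 (check: the sum is 5.0000 = tr M).

Hence λ_max = 4.5616 and λ_min = 0.0000.


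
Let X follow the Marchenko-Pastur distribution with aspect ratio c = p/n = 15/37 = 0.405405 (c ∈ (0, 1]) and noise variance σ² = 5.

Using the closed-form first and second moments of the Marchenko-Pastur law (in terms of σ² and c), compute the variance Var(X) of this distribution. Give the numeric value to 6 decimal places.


Recall the MP moments m_1 = E[X] = σ² and m_2 = E[X²] = σ⁴ (1 + c).
m_1 = E[X] = σ² = 5, so m_1² = 25.
m_2 = E[X²] = σ⁴ (1 + c) = 25 · (1 + 0.405405) = 25 · 1.405405 = 35.135135.
(Note m_2 − m_1² simplifies to c · σ⁴ = 0.405405 · 25.)

Var(X) = m_2 − m_1² = 35.135135 − 25 = 10.135135.


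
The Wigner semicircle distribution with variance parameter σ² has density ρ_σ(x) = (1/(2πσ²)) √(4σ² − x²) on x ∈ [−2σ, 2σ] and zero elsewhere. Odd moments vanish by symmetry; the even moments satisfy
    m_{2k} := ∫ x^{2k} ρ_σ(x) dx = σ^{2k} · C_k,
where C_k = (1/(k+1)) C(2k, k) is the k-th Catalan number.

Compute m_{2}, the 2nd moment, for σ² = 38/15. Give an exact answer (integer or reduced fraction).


By the scaled semicircle moment identity, m_{2k} = σ^{2k} · C_k with k = 1.
C_1 = (1/(k+1)) · C(2k, k) = (1/2) · C(2, 1) = (1/2) · 2 = 1.
σ^{2k} = (σ²)^k = (38/15)^1 = 38/15.

Therefore m_{2} = σ^{2} · C_1 = (38/15) · 1 = 38/15.


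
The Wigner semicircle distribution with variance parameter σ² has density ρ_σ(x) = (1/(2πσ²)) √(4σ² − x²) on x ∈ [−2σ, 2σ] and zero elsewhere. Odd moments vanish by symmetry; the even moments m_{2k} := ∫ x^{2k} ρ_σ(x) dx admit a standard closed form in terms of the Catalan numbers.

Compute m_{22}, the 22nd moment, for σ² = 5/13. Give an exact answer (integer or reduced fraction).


By the scaled semicircle moment identity, m_{2k} = σ^{2k} · C_k with k = 11.
C_11 = (1/(k+1)) · C(2k, k) = (1/12) · C(22, 11) = (1/12) · 705432 = 58786.
σ^{2k} = (σ²)^k = (5/13)^11 = 48828125/1792160394037.

Therefore m_{22} = σ^{22} · C_11 = (48828125/1792160394037) · 58786 = 220800781250/137858491849.


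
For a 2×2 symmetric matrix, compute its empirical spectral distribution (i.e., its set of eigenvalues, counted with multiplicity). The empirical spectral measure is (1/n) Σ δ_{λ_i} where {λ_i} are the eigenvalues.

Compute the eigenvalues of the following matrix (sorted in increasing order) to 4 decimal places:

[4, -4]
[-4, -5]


Since M is real symmetric, both eigenvalues are real; they are the roots of det(λI − M) = λ² − (tr M) λ + det M.
tr M = 4 + (-5) = -1.
det M = 4·(-5) − (-4)² = -20 − 16 = -36.
Characteristic polynomial: λ² + λ − 36 = 0.
Discriminant Δ = (tr M)² − 4·det M = 1 − (-144) = 145; √Δ = 12.041595.
λ = (tr M ± √Δ)/2 = (-1 ± 12.041595)/2, giving (tr M − √Δ)/2 = -6.5208 and (tr M + √Δ)/2 = 5.5208.

Eigenvalues sorted in increasing order: [-6.5208, 5.5208].


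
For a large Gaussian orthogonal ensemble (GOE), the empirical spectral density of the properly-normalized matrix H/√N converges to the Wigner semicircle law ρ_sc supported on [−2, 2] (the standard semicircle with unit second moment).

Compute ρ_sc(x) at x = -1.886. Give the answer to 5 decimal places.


ρ_sc(x) = (1/(2π)) √(4 − x²). With x = -1.886:
  4 − x² = 4 − (-1.886)² = 4 − 3.556996 = 0.443004.
  √(4 − x²) = 0.665585.
  1/(2π) = 0.159155.
  ρ_sc(-1.886) = 0.159155 · 0.665585 = 0.105931.

Rounded to 5 decimal places: ρ_sc(-1.886) ≈ 0.10593.


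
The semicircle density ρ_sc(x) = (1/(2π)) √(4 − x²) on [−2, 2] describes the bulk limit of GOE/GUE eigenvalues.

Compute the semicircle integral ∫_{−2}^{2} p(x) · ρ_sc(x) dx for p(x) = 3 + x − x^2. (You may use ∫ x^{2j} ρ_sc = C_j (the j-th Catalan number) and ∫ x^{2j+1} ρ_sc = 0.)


Write p(x) = Σ a_i x^i, split into monomials and integrate each against ρ_sc separately.
Using ∫ x^{2j} ρ_sc = C_j = (1/(j+1)) C(2j, j) (Catalan numbers) and ∫ x^{2j+1} ρ_sc = 0 (odd monomials vanish by symmetry):
  i = 0 (even): a_0 · C_{0} = 3 · 1 = 3
  i = 1 (odd): ∫ x^1 ρ_sc = 0 (vanishes)
  i = 2 (even): a_2 · C_{1} = -1 · 1 = -1

Summing the contributions: ∫_{−2}^{2} p(x) ρ_sc(x) dx = 3 + (-1) = 2.


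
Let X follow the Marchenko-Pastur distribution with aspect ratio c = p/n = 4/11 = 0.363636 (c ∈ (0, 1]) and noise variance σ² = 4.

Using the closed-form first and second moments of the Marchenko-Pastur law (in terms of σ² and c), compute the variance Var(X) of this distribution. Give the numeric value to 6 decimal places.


Recall the MP moments m_1 = E[X] = σ² and m_2 = E[X²] = σ⁴ (1 + c).
m_1 = E[X] = σ² = 4, so m_1² = 16.
m_2 = E[X²] = σ⁴ (1 + c) = 16 · (1 + 0.363636) = 16 · 1.363636 = 21.818182.
(Note m_2 − m_1² simplifies to c · σ⁴ = 0.363636 · 16.)

Var(X) = m_2 − m_1² = 21.818182 − 16 = 5.818182.


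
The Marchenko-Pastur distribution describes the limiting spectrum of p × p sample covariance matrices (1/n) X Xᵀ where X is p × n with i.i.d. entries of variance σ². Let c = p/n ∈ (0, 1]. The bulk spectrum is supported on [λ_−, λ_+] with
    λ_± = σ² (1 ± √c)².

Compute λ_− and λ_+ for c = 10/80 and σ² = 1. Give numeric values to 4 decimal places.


c = 10/80 = 0.125000; √c = 0.353553.
λ_− = σ² (1 − √c)² = 1 · (1 − 0.353553)² = 1 · (0.646447)² = 0.417893.
λ_+ = σ² (1 + √c)² = 1 · (1 + 0.353553)² = 1 · (1.353553)² = 1.832107.

Rounded to 4 decimal places: λ_− ≈ 0.4179, λ_+ ≈ 1.8321.


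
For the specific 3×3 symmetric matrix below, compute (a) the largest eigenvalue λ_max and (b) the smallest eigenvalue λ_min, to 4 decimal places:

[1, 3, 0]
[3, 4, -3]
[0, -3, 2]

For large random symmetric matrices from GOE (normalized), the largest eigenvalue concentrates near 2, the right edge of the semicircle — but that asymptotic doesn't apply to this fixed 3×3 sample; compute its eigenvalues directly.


Since M is real symmetric, all three eigenvalues are real; they are the roots of det(λI − M) = λ³ − (tr M) λ² + s λ − det M, where s is the sum of the principal 2×2 minors.
tr M = 1 + 4 + 2 = 7.
s = (1·4 − 3²) + (1·2 − 0²) + (4·2 − (-3)²) = -5 + 2 + (-1) = -4.
det M (expand along row 1) = 1·(-1) − 3·6 + 0·(-9) = -19.
Characteristic polynomial: λ³ − 7λ² − 4λ + 19 = 0.
Substitute λ = y + (tr M)/3 = y + 2.333333 to remove the quadratic term: y³ + p·y + q = 0 with p = s − (tr M)²/3 = -20.333333 and q = −2(tr M)³/27 + (tr M)·s/3 − det M = -15.740741.
Three real roots ⇒ use the trigonometric (Viète) form: r = 2√(−p/3) = 5.206833, φ = arccos(3q/(p·r)) = arccos(0.446030) = 1.108471 rad.
y_k = r·cos(φ/3 − 2πk/3) for k = 0, 1, 2 gives y = 4.855432, -0.799244, -4.056188.
λ_k = y_k + 2.333333 gives λ = 7.1888, 1.5341, -1.7229 (check: the sum is 7.0000 = tr M).

Hence λ_max = 7.1888 and λ_min = -1.7229.


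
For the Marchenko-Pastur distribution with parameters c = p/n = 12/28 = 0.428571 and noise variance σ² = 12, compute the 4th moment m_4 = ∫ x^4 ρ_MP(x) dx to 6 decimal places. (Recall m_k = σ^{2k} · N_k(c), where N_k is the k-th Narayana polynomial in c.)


E[X⁴] = σ⁸ (1 + 6c + 6c² + c³) (fourth MP moment). With σ² = 12 (so σ⁸ = 20736) and c = 12/28 = 0.428571: E[X⁴] = 20736 · (1 + 6·0.428571 + 6·(0.428571)² + (0.428571)³) = 20736 · 4.752187.

So E[X^4] = 98541.341108.


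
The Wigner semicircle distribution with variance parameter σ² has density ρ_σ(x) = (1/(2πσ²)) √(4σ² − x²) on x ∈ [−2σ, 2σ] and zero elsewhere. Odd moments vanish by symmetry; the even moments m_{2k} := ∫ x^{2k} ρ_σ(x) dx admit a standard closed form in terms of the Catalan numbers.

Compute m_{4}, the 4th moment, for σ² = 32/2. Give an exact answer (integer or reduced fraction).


By the scaled semicircle moment identity, m_{2k} = σ^{2k} · C_k with k = 2.
C_2 = (1/(k+1)) · C(2k, k) = (1/3) · C(4, 2) = (1/3) · 6 = 2.
σ^{2k} = (σ²)^k = (32/2)^2 = 256.

Therefore m_{4} = σ^{4} · C_2 = 256 · 2 = 512.


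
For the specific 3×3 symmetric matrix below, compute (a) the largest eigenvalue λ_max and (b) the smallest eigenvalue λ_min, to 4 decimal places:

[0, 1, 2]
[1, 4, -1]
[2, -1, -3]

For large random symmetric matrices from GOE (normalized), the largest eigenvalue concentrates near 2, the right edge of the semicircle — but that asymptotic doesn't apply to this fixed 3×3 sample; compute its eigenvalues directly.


Since M is real symmetric, all three eigenvalues are real; they are the roots of det(λI − M) = λ³ − (tr M) λ² + s λ − det M, where s is the sum of the principal 2×2 minors.
tr M = 0 + 4 + (-3) = 1.
s = (0·4 − 1²) + (0·(-3) − 2²) + (4·(-3) − (-1)²) = -1 + (-4) + (-13) = -18.
det M (expand along row 1) = 0·(-13) − 1·(-1) + 2·(-9) = -17.
Characteristic polynomial: λ³ − λ² − 18λ + 17 = 0.
Substitute λ = y + (tr M)/3 = y + 0.333333 to remove the quadratic term: y³ + p·y + q = 0 with p = s − (tr M)²/3 = -18.333333 and q = −2(tr M)³/27 + (tr M)·s/3 − det M = 10.925926.
Three real roots ⇒ use the trigonometric (Viète) form: r = 2√(−p/3) = 4.944132, φ = arccos(3q/(p·r)) = arccos(-0.361616) = 1.940797 rad.
y_k = r·cos(φ/3 − 2πk/3) for k = 0, 1, 2 gives y = 3.945104, 0.608233, -4.553337.
λ_k = y_k + 0.333333 gives λ = 4.2784, 0.9416, -4.2200 (check: the sum is 1.0000 = tr M).

Hence λ_max = 4.2784 and λ_min = -4.2200.


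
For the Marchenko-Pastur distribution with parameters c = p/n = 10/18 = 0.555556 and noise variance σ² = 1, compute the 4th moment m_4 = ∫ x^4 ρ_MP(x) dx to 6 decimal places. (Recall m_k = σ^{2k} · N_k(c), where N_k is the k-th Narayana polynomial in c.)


E[X⁴] = σ⁸ (1 + 6c + 6c² + c³) (fourth MP moment). With σ² = 1 (so σ⁸ = 1) and c = 10/18 = 0.555556: E[X⁴] = 1 · (1 + 6·0.555556 + 6·(0.555556)² + (0.555556)³) = 1 · 6.356653.

So E[X^4] = 6.356653.


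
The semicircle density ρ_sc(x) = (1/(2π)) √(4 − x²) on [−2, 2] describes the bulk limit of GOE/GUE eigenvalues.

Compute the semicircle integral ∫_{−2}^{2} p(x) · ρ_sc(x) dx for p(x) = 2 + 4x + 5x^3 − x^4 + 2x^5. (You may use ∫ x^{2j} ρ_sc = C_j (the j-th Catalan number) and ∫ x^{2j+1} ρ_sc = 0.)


Write p(x) = Σ a_i x^i, split into monomials and integrate each against ρ_sc separately.
Using ∫ x^{2j} ρ_sc = C_j = (1/(j+1)) C(2j, j) (Catalan numbers) and ∫ x^{2j+1} ρ_sc = 0 (odd monomials vanish by symmetry):
  i = 0 (even): a_0 · C_{0} = 2 · 1 = 2
  i = 1 (odd): ∫ x^1 ρ_sc = 0 (vanishes)
  i = 3 (odd): ∫ x^3 ρ_sc = 0 (vanishes)
  i = 4 (even): a_4 · C_{2} = -1 · 2 = -2
  i = 5 (odd): ∫ x^5 ρ_sc = 0 (vanishes)

Summing the contributions: ∫_{−2}^{2} p(x) ρ_sc(x) dx = 2 + (-2) = 0.


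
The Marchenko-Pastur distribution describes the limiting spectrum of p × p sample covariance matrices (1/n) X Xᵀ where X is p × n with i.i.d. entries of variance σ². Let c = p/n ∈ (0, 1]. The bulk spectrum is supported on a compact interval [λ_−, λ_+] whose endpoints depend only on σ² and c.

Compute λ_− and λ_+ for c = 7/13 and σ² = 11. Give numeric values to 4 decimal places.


c = 7/13 = 0.538462; √c = 0.733799.
λ_− = σ² (1 − √c)² = 11 · (1 − 0.733799)² = 11 · (0.266201)² = 0.779490.
λ_+ = σ² (1 + √c)² = 11 · (1 + 0.733799)² = 11 · (1.733799)² = 33.066663.

Rounded to 4 decimal places: λ_− ≈ 0.7795, λ_+ ≈ 33.0667.


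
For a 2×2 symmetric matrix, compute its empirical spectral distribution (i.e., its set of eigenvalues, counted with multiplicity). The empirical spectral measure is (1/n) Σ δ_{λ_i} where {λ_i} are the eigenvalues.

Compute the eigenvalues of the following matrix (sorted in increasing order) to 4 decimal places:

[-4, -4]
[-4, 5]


Since M is real symmetric, both eigenvalues are real; they are the roots of det(λI − M) = λ² − (tr M) λ + det M.
tr M = -4 + 5 = 1.
det M = (-4)·5 − (-4)² = -20 − 16 = -36.
Characteristic polynomial: λ² − λ − 36 = 0.
Discriminant Δ = (tr M)² − 4·det M = 1 − (-144) = 145; √Δ = 12.041595.
λ = (tr M ± √Δ)/2 = (1 ± 12.041595)/2, giving (tr M − √Δ)/2 = -5.5208 and (tr M + √Δ)/2 = 6.5208.

Eigenvalues sorted in increasing order: [-5.5208, 6.5208].


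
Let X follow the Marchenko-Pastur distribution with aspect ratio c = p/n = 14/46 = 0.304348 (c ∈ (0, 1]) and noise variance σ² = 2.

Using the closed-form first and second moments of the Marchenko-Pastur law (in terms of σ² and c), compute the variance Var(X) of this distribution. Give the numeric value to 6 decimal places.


Recall the MP moments m_1 = E[X] = σ² and m_2 = E[X²] = σ⁴ (1 + c).
m_1 = E[X] = σ² = 2, so m_1² = 4.
m_2 = E[X²] = σ⁴ (1 + c) = 4 · (1 + 0.304348) = 4 · 1.304348 = 5.217391.
(Note m_2 − m_1² simplifies to c · σ⁴ = 0.304348 · 4.)

Var(X) = m_2 − m_1² = 5.217391 − 4 = 1.217391.


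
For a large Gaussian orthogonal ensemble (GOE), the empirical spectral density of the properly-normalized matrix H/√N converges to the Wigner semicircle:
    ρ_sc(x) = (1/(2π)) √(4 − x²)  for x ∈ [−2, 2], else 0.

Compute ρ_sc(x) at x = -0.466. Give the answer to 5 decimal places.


ρ_sc(x) = (1/(2π)) √(4 − x²). With x = -0.466:
  4 − x² = 4 − (-0.466)² = 4 − 0.217156 = 3.782844.
  √(4 − x²) = 1.944953.
  1/(2π) = 0.159155.
  ρ_sc(-0.466) = 0.159155 · 1.944953 = 0.309549.

Rounded to 5 decimal places: ρ_sc(-0.466) ≈ 0.30955.


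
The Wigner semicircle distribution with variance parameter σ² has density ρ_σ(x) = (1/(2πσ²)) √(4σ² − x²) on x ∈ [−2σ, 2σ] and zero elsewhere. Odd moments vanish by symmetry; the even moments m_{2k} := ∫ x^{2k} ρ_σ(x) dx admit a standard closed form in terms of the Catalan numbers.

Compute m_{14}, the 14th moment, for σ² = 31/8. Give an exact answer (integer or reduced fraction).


By the scaled semicircle moment identity, m_{2k} = σ^{2k} · C_k with k = 7.
C_7 = (1/(k+1)) · C(2k, k) = (1/8) · C(14, 7) = (1/8) · 3432 = 429.
σ^{2k} = (σ²)^k = (31/8)^7 = 27512614111/2097152.

Therefore m_{14} = σ^{14} · C_7 = (27512614111/2097152) · 429 = 11802911453619/2097152.


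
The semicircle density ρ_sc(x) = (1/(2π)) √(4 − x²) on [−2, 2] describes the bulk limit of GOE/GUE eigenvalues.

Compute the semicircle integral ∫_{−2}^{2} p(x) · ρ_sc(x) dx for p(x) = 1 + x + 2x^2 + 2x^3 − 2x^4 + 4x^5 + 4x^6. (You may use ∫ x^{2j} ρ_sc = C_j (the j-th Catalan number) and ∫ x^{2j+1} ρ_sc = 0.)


Write p(x) = Σ a_i x^i, split into monomials and integrate each against ρ_sc separately.
Using ∫ x^{2j} ρ_sc = C_j = (1/(j+1)) C(2j, j) (Catalan numbers) and ∫ x^{2j+1} ρ_sc = 0 (odd monomials vanish by symmetry):
  i = 0 (even): a_0 · C_{0} = 1 · 1 = 1
  i = 1 (odd): ∫ x^1 ρ_sc = 0 (vanishes)
  i = 2 (even): a_2 · C_{1} = 2 · 1 = 2
  i = 3 (odd): ∫ x^3 ρ_sc = 0 (vanishes)
  i = 4 (even): a_4 · C_{2} = -2 · 2 = -4
  i = 5 (odd): ∫ x^5 ρ_sc = 0 (vanishes)
  i = 6 (even): a_6 · C_{3} = 4 · 5 = 20

Summing the contributions: ∫_{−2}^{2} p(x) ρ_sc(x) dx = 1 + 2 + (-4) + 20 = 19.


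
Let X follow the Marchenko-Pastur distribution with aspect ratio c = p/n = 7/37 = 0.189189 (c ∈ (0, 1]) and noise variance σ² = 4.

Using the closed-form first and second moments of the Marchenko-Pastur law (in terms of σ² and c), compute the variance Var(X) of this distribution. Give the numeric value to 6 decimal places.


Recall the MP moments m_1 = E[X] = σ² and m_2 = E[X²] = σ⁴ (1 + c).
m_1 = E[X] = σ² = 4, so m_1² = 16.
m_2 = E[X²] = σ⁴ (1 + c) = 16 · (1 + 0.189189) = 16 · 1.189189 = 19.027027.
(Note m_2 − m_1² simplifies to c · σ⁴ = 0.189189 · 16.)

Var(X) = m_2 − m_1² = 19.027027 − 16 = 3.027027.


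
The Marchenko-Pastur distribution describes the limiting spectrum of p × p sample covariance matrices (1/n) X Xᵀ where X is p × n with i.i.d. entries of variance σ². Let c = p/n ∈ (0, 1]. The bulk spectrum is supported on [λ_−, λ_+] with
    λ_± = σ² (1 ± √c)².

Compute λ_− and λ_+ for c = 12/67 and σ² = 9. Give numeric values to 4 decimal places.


c = 12/67 = 0.179104; √c = 0.423207.
λ_− = σ² (1 − √c)² = 9 · (1 − 0.423207)² = 9 · (0.576793)² = 2.994208.
λ_+ = σ² (1 + √c)² = 9 · (1 + 0.423207)² = 9 · (1.423207)² = 18.229673.

Rounded to 4 decimal places: λ_− ≈ 2.9942, λ_+ ≈ 18.2297.
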